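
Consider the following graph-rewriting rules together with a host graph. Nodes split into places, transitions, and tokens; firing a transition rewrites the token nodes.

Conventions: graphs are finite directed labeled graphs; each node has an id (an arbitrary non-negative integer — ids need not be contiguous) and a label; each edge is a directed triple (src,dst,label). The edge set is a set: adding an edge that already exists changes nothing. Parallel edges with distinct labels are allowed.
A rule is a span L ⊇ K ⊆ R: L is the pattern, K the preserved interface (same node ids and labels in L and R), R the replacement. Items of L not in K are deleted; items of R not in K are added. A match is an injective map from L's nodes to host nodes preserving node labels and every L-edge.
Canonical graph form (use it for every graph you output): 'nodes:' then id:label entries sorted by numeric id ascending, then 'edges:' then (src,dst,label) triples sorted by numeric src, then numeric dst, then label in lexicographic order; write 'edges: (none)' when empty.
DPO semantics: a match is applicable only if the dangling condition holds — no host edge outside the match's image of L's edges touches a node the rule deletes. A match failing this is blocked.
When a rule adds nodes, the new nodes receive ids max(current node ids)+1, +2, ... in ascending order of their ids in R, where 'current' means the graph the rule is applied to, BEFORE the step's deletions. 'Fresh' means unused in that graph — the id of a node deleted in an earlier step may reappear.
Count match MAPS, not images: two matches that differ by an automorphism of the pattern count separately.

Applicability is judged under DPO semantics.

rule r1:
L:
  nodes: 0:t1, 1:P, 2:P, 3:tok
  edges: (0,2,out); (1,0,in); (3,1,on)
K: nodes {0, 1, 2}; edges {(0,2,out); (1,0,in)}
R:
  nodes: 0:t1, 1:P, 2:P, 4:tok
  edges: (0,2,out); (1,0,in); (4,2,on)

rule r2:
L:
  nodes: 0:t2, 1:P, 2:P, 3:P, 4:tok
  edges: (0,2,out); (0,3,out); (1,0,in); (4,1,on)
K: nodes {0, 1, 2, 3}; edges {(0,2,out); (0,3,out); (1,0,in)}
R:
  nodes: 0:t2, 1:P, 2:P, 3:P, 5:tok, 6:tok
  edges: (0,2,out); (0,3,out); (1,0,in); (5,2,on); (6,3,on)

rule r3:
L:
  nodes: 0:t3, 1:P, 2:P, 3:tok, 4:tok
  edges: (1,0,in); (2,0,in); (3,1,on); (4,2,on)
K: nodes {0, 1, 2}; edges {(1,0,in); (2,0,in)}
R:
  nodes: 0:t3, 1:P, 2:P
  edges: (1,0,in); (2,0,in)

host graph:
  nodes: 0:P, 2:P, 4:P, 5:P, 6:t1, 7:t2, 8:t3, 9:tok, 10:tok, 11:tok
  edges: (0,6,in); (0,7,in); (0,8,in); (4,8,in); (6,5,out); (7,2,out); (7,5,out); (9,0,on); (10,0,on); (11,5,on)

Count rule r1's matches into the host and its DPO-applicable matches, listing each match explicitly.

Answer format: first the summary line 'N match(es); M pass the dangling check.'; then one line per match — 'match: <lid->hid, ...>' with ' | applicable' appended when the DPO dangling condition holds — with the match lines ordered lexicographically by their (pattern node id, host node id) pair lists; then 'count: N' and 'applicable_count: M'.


2 match(es); 2 pass the dangling check.
match: 0->6, 1->0, 2->5, 3->9 | applicable
match: 0->6, 1->0, 2->5, 3->10 | applicable
count: 2
applicable_count: 2


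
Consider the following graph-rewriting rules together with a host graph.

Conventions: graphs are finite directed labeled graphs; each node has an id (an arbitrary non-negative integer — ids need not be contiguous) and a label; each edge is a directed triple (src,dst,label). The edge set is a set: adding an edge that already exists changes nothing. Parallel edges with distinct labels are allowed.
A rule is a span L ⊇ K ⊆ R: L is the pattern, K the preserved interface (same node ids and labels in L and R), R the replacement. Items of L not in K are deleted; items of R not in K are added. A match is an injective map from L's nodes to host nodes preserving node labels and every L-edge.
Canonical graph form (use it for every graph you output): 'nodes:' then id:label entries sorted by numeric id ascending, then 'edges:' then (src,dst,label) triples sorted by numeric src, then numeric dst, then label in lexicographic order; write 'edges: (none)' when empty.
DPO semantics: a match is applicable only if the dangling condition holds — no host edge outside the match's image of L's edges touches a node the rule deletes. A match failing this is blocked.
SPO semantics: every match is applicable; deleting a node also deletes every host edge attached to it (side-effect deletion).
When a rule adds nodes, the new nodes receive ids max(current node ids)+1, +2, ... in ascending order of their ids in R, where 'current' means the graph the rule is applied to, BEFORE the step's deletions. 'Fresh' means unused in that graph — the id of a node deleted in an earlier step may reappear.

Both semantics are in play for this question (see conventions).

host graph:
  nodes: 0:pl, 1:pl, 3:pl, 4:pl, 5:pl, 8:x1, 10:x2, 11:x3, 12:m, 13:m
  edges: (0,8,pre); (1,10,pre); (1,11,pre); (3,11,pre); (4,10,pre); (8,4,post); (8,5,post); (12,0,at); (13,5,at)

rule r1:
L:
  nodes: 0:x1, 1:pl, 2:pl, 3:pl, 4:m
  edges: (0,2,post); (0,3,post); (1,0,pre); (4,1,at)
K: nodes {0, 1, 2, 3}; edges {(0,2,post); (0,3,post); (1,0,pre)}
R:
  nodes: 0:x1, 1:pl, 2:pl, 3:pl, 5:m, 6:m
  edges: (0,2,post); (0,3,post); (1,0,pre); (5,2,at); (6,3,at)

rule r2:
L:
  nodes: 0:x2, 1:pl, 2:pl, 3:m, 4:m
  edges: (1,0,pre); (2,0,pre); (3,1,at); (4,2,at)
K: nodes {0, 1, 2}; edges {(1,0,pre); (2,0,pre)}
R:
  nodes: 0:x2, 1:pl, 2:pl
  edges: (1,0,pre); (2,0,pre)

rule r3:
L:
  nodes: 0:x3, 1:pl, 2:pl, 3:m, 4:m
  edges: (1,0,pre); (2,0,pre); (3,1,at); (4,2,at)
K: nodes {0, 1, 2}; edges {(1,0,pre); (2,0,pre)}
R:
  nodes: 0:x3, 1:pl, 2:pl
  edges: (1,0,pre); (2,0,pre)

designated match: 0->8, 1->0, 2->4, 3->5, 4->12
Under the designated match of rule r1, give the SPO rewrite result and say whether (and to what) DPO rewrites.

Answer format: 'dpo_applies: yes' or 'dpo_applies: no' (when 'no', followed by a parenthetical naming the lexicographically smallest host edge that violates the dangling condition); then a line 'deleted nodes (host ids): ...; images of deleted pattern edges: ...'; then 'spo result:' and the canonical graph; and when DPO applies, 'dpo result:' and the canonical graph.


dpo_applies: yes
deleted nodes (host ids): 12; images of deleted pattern edges: (12,0,at)
spo result:
nodes: 0:pl, 1:pl, 3:pl, 4:pl, 5:pl, 8:x1, 10:x2, 11:x3, 13:m, 14:m, 15:m
edges: (0,8,pre); (1,10,pre); (1,11,pre); (3,11,pre); (4,10,pre); (8,4,post); (8,5,post); (13,5,at); (14,4,at); (15,5,at)
dpo result:
nodes: 0:pl, 1:pl, 3:pl, 4:pl, 5:pl, 8:x1, 10:x2, 11:x3, 13:m, 14:m, 15:m
edges: (0,8,pre); (1,10,pre); (1,11,pre); (3,11,pre); (4,10,pre); (8,4,post); (8,5,post); (13,5,at); (14,4,at); (15,5,at)


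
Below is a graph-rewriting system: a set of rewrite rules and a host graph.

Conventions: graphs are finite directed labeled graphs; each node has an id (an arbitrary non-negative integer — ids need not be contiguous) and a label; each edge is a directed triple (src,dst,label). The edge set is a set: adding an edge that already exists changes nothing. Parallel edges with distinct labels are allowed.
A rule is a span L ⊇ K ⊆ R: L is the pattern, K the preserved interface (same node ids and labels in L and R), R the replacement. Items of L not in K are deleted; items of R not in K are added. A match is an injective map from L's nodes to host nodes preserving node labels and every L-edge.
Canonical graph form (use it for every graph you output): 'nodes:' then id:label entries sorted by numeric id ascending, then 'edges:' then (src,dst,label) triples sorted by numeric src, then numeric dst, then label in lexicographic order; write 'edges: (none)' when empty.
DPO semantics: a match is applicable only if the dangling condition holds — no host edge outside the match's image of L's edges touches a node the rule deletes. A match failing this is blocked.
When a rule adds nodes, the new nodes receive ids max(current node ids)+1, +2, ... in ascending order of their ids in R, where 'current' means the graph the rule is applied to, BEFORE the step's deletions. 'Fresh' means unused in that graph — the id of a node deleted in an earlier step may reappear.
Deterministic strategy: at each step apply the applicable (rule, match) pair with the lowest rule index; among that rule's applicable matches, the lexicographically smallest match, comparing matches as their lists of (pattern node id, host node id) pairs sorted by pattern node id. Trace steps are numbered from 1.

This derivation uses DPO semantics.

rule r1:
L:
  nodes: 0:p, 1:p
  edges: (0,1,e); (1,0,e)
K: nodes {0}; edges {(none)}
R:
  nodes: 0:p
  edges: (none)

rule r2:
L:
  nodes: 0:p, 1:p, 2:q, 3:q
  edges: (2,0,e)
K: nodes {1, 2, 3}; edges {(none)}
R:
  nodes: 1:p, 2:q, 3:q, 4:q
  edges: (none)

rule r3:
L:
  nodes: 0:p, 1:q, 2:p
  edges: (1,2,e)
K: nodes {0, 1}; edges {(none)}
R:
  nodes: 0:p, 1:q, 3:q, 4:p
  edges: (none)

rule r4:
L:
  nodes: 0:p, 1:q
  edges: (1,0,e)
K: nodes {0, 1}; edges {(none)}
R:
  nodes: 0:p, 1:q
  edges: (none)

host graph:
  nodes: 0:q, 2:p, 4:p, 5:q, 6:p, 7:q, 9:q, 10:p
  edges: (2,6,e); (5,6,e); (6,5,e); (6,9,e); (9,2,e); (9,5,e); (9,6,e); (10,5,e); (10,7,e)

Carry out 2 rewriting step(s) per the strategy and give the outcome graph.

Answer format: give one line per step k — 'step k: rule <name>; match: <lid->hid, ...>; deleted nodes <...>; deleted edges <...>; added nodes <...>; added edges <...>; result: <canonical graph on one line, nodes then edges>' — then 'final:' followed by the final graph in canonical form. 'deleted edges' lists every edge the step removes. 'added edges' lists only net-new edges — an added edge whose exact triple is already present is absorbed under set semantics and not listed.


step 1: rule r4; match: 0->2, 1->9; deleted nodes (none); deleted edges (9,2,e); added nodes (none); added edges (none); result: nodes: 0:q, 2:p, 4:p, 5:q, 6:p, 7:q, 9:q, 10:p edges: (2,6,e); (5,6,e); (6,5,e); (6,9,e); (9,5,e); (9,6,e); (10,5,e); (10,7,e)
step 2: rule r4; match: 0->6, 1->5; deleted nodes (none); deleted edges (5,6,e); added nodes (none); added edges (none); result: nodes: 0:q, 2:p, 4:p, 5:q, 6:p, 7:q, 9:q, 10:p edges: (2,6,e); (6,5,e); (6,9,e); (9,5,e); (9,6,e); (10,5,e); (10,7,e)
final:
nodes: 0:q, 2:p, 4:p, 5:q, 6:p, 7:q, 9:q, 10:p
edges: (2,6,e); (6,5,e); (6,9,e); (9,5,e); (9,6,e); (10,5,e); (10,7,e)


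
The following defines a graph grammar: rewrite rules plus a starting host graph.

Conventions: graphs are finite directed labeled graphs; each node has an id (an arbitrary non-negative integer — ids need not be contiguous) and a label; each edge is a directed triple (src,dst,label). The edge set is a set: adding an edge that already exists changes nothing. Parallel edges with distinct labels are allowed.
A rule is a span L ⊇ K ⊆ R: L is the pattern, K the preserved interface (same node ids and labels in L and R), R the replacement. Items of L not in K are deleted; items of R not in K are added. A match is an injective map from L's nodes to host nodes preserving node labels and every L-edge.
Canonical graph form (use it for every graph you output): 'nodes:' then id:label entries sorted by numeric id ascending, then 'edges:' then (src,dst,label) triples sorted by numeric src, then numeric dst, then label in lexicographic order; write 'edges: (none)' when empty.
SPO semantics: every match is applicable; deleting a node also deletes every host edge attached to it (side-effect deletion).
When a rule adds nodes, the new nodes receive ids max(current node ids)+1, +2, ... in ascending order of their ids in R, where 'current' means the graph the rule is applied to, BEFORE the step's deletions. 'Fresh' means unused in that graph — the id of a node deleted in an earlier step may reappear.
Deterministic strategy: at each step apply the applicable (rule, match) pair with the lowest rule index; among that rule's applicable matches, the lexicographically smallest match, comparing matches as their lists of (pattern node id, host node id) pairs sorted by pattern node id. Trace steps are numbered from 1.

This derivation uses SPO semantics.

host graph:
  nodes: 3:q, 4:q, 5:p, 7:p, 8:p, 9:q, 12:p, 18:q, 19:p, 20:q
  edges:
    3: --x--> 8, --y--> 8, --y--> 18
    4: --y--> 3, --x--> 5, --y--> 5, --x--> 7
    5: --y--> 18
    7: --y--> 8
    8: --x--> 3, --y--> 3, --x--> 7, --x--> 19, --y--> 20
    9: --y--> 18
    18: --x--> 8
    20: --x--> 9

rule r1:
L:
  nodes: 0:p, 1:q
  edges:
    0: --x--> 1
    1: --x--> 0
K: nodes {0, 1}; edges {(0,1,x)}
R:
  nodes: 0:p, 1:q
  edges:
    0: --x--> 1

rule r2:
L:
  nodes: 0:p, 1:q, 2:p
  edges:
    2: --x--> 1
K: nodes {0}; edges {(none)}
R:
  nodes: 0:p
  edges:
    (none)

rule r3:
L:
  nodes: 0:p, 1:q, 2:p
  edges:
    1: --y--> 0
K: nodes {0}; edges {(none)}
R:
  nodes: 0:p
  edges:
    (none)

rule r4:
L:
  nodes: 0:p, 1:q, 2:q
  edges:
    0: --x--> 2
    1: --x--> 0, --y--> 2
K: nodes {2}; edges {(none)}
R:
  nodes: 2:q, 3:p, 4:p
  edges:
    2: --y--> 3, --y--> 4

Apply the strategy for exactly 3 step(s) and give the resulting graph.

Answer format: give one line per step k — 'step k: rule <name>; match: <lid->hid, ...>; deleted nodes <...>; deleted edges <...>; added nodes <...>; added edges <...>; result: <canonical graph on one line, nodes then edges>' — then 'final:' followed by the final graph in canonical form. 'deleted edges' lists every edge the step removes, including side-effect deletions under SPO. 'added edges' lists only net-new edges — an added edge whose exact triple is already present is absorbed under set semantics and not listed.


step 1: rule r1; match: 0->8, 1->3; deleted nodes (none); deleted edges (3,8,x); added nodes (none); added edges (none); result: nodes: 3:q, 4:q, 5:p, 7:p, 8:p, 9:q, 12:p, 18:q, 19:p, 20:q edges: (3,8,y); (3,18,y); (4,3,y); (4,5,x); (4,5,y); (4,7,x); (5,18,y); (7,8,y); (8,3,x); (8,3,y); (8,7,x); (8,19,x); (8,20,y); (9,18,y); (18,8,x); (20,9,x)
step 2: rule r2; match: 0->5, 1->3, 2->8; deleted nodes 3, 8; deleted edges (3,8,y); (3,18,y); (4,3,y); (7,8,y); (8,3,x); (8,3,y); (8,7,x); (8,19,x); (8,20,y); (18,8,x); added nodes (none); added edges (none); result: nodes: 4:q, 5:p, 7:p, 9:q, 12:p, 18:q, 19:p, 20:q edges: (4,5,x); (4,5,y); (4,7,x); (5,18,y); (9,18,y); (20,9,x)
step 3: rule r3; match: 0->5, 1->4, 2->7; deleted nodes 4, 7; deleted edges (4,5,x); (4,5,y); (4,7,x); added nodes (none); added edges (none); result: nodes: 5:p, 9:q, 12:p, 18:q, 19:p, 20:q edges: (5,18,y); (9,18,y); (20,9,x)
final:
nodes: 5:p, 9:q, 12:p, 18:q, 19:p, 20:q
edges: (5,18,y); (9,18,y); (20,9,x)


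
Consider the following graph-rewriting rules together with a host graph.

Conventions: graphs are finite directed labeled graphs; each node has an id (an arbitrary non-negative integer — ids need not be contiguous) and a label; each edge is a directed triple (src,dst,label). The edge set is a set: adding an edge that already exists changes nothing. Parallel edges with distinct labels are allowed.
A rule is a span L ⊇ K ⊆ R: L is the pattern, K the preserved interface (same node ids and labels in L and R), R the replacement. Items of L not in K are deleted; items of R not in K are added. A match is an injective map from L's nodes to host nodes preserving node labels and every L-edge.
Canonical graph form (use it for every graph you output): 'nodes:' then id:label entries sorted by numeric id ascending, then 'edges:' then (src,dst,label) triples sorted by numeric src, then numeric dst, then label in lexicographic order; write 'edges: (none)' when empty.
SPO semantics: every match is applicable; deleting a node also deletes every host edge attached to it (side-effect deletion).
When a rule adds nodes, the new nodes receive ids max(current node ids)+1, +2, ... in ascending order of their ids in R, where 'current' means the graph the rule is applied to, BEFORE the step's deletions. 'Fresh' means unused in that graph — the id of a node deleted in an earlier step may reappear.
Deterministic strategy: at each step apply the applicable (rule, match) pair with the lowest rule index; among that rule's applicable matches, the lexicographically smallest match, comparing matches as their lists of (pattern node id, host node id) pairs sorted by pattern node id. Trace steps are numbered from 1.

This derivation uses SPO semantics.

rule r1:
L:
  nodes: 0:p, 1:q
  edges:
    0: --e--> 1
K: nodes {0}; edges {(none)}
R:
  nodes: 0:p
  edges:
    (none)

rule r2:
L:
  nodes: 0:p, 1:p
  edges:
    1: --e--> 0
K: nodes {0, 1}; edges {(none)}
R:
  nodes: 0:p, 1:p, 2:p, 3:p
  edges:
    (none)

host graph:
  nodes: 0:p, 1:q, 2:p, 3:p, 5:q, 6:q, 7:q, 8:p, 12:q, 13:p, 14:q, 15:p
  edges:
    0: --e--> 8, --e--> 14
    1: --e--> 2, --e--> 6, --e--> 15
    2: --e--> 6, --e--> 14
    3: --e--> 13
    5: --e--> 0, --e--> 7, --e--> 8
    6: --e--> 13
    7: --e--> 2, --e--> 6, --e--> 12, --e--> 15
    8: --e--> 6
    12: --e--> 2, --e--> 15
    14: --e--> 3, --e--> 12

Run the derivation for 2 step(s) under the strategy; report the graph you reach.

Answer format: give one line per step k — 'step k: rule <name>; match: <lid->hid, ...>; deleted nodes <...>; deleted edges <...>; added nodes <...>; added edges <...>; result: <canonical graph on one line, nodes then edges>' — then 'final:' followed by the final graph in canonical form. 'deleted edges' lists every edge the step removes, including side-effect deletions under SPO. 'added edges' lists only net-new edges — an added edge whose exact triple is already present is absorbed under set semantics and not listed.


step 1: rule r1; match: 0->0, 1->14; deleted nodes 14; deleted edges (0,14,e); (2,14,e); (14,3,e); (14,12,e); added nodes (none); added edges (none); result: nodes: 0:p, 1:q, 2:p, 3:p, 5:q, 6:q, 7:q, 8:p, 12:q, 13:p, 15:p edges: (0,8,e); (1,2,e); (1,6,e); (1,15,e); (2,6,e); (3,13,e); (5,0,e); (5,7,e); (5,8,e); (6,13,e); (7,2,e); (7,6,e); (7,12,e); (7,15,e); (8,6,e); (12,2,e); (12,15,e)
step 2: rule r1; match: 0->2, 1->6; deleted nodes 6; deleted edges (1,6,e); (2,6,e); (6,13,e); (7,6,e); (8,6,e); added nodes (none); added edges (none); result: nodes: 0:p, 1:q, 2:p, 3:p, 5:q, 7:q, 8:p, 12:q, 13:p, 15:p edges: (0,8,e); (1,2,e); (1,15,e); (3,13,e); (5,0,e); (5,7,e); (5,8,e); (7,2,e); (7,12,e); (7,15,e); (12,2,e); (12,15,e)
final:
nodes: 0:p, 1:q, 2:p, 3:p, 5:q, 7:q, 8:p, 12:q, 13:p, 15:p
edges: (0,8,e); (1,2,e); (1,15,e); (3,13,e); (5,0,e); (5,7,e); (5,8,e); (7,2,e); (7,12,e); (7,15,e); (12,2,e); (12,15,e)


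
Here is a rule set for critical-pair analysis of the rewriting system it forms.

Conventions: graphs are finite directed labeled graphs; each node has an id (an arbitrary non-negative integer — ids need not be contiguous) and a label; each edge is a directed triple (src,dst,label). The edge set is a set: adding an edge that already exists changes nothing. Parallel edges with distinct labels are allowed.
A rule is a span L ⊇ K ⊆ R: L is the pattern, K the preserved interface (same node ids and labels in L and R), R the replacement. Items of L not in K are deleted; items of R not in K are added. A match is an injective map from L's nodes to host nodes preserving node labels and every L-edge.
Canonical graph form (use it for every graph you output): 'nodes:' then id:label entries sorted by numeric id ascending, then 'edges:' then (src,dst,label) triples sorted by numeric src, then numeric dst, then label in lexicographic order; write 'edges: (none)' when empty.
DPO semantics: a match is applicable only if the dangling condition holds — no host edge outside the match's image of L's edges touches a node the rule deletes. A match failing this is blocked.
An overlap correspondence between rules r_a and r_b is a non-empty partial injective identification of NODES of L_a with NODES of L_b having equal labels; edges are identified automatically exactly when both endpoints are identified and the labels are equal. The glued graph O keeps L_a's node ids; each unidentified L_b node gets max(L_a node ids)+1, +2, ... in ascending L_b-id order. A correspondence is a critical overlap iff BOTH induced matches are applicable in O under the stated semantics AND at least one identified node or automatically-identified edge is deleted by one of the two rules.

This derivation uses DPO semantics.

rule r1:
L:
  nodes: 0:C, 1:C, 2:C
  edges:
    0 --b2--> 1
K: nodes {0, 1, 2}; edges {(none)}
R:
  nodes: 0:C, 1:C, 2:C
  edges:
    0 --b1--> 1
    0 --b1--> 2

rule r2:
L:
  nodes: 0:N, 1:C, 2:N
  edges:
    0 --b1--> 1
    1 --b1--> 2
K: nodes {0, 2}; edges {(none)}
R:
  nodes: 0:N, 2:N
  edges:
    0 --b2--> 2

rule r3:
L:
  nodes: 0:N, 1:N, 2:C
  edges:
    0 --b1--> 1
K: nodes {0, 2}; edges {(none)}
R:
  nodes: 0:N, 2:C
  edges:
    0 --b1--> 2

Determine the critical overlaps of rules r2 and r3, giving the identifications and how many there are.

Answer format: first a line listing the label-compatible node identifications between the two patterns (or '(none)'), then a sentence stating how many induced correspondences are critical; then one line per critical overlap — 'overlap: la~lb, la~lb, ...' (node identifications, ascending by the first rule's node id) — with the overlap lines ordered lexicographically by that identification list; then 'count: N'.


label-compatible node identifications between L(r2) and L(r3): 0~0, 0~1, 1~2, 2~0, 2~1
3 of the induced correspondences are critical overlaps of r2 and r3.
overlap: 0~0, 1~2
overlap: 1~2
overlap: 1~2, 2~0
count: 3


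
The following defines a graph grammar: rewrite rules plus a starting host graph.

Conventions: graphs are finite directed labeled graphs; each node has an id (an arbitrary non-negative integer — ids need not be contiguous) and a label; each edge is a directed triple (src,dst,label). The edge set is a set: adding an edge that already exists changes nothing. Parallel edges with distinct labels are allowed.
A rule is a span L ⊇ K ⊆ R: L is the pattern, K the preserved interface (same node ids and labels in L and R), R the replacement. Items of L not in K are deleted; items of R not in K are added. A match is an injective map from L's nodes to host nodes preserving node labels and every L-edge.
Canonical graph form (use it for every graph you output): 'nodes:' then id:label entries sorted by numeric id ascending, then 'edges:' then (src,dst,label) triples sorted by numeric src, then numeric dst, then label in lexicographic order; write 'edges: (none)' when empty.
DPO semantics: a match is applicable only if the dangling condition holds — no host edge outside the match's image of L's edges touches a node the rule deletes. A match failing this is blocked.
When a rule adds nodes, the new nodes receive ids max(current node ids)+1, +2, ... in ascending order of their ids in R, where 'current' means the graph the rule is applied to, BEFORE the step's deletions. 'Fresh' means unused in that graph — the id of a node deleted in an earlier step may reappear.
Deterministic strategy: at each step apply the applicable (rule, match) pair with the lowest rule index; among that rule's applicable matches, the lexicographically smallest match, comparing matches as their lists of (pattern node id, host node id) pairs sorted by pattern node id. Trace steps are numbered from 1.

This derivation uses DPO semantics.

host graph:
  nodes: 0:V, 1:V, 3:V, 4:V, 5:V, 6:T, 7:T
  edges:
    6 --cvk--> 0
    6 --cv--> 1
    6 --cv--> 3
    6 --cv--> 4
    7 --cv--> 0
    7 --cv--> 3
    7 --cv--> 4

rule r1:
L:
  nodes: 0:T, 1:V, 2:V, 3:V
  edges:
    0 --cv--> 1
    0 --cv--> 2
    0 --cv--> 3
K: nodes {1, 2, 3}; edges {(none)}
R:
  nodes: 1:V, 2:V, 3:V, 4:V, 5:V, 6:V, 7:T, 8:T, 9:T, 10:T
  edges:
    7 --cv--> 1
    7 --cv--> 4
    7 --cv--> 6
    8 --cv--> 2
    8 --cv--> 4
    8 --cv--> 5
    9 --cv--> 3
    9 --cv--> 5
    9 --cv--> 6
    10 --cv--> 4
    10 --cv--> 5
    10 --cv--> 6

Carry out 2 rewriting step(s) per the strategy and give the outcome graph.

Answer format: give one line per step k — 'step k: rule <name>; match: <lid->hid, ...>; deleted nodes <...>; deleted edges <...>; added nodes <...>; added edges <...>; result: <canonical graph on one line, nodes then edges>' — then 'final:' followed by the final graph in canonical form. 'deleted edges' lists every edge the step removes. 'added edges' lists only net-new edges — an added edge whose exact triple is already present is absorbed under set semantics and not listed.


step 1: rule r1; match: 0->7, 1->0, 2->3, 3->4; deleted nodes 7; deleted edges (7,0,cv); (7,3,cv); (7,4,cv); added nodes 8, 9, 10, 11, 12, 13, 14; added edges (11,0,cv); (11,8,cv); (11,10,cv); (12,3,cv); (12,8,cv); (12,9,cv); (13,4,cv); (13,9,cv); (13,10,cv); (14,8,cv); (14,9,cv); (14,10,cv); result: nodes: 0:V, 1:V, 3:V, 4:V, 5:V, 6:T, 8:V, 9:V, 10:V, 11:T, 12:T, 13:T, 14:T edges: (6,0,cvk); (6,1,cv); (6,3,cv); (6,4,cv); (11,0,cv); (11,8,cv); (11,10,cv); (12,3,cv); (12,8,cv); (12,9,cv); (13,4,cv); (13,9,cv); (13,10,cv); (14,8,cv); (14,9,cv); (14,10,cv)
step 2: rule r1; match: 0->11, 1->0, 2->8, 3->10; deleted nodes 11; deleted edges (11,0,cv); (11,8,cv); (11,10,cv); added nodes 15, 16, 17, 18, 19, 20, 21; added edges (18,0,cv); (18,15,cv); (18,17,cv); (19,8,cv); (19,15,cv); (19,16,cv); (20,10,cv); (20,16,cv); (20,17,cv); (21,15,cv); (21,16,cv); (21,17,cv); result: nodes: 0:V, 1:V, 3:V, 4:V, 5:V, 6:T, 8:V, 9:V, 10:V, 12:T, 13:T, 14:T, 15:V, 16:V, 17:V, 18:T, 19:T, 20:T, 21:T edges: (6,0,cvk); (6,1,cv); (6,3,cv); (6,4,cv); (12,3,cv); (12,8,cv); (12,9,cv); (13,4,cv); (13,9,cv); (13,10,cv); (14,8,cv); (14,9,cv); (14,10,cv); (18,0,cv); (18,15,cv); (18,17,cv); (19,8,cv); (19,15,cv); (19,16,cv); (20,10,cv); (20,16,cv); (20,17,cv); (21,15,cv); (21,16,cv); (21,17,cv)
final:
nodes: 0:V, 1:V, 3:V, 4:V, 5:V, 6:T, 8:V, 9:V, 10:V, 12:T, 13:T, 14:T, 15:V, 16:V, 17:V, 18:T, 19:T, 20:T, 21:T
edges: (6,0,cvk); (6,1,cv); (6,3,cv); (6,4,cv); (12,3,cv); (12,8,cv); (12,9,cv); (13,4,cv); (13,9,cv); (13,10,cv); (14,8,cv); (14,9,cv); (14,10,cv); (18,0,cv); (18,15,cv); (18,17,cv); (19,8,cv); (19,15,cv); (19,16,cv); (20,10,cv); (20,16,cv); (20,17,cv); (21,15,cv); (21,16,cv); (21,17,cv)


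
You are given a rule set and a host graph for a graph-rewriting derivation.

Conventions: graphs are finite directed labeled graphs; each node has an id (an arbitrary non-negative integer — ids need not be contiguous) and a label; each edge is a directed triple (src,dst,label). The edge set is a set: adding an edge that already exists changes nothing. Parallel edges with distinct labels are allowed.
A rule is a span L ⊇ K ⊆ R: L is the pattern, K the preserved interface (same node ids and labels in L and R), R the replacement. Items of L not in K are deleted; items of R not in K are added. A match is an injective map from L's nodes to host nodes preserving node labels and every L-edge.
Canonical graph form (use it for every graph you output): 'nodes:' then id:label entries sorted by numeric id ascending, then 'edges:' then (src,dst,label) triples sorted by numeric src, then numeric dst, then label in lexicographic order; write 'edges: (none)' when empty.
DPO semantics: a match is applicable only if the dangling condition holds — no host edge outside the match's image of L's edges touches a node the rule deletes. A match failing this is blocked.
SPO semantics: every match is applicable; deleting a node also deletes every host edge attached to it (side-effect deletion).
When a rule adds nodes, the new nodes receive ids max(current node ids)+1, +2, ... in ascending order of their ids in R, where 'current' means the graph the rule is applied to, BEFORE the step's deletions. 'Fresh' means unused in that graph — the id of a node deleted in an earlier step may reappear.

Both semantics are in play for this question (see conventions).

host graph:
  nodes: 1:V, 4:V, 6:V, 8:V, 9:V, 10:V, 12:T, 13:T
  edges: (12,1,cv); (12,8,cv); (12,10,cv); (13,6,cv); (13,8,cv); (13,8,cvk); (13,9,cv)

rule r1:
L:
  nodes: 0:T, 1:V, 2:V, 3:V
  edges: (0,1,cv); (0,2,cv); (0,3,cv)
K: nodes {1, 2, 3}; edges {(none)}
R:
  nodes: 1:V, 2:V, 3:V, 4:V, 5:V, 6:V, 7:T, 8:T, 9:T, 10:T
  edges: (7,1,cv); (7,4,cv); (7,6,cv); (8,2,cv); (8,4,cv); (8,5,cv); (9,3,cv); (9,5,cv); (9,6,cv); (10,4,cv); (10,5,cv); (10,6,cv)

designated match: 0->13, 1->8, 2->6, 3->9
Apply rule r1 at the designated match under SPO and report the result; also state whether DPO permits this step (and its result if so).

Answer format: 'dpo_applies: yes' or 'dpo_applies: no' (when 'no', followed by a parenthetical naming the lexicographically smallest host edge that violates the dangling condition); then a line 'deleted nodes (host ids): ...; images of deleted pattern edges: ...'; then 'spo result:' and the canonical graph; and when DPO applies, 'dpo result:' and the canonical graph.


dpo_applies: no
(the rule deletes node 13, which keeps host edge (13,8,cvk) outside the match image — the dangling condition fails, DPO blocks; SPO proceeds and side-deletes such edges)
deleted nodes (host ids): 13; images of deleted pattern edges: (13,6,cv); (13,8,cv); (13,9,cv)
spo result:
nodes: 1:V, 4:V, 6:V, 8:V, 9:V, 10:V, 12:T, 14:V, 15:V, 16:V, 17:T, 18:T, 19:T, 20:T
edges: (12,1,cv); (12,8,cv); (12,10,cv); (17,8,cv); (17,14,cv); (17,16,cv); (18,6,cv); (18,14,cv); (18,15,cv); (19,9,cv); (19,15,cv); (19,16,cv); (20,14,cv); (20,15,cv); (20,16,cv)


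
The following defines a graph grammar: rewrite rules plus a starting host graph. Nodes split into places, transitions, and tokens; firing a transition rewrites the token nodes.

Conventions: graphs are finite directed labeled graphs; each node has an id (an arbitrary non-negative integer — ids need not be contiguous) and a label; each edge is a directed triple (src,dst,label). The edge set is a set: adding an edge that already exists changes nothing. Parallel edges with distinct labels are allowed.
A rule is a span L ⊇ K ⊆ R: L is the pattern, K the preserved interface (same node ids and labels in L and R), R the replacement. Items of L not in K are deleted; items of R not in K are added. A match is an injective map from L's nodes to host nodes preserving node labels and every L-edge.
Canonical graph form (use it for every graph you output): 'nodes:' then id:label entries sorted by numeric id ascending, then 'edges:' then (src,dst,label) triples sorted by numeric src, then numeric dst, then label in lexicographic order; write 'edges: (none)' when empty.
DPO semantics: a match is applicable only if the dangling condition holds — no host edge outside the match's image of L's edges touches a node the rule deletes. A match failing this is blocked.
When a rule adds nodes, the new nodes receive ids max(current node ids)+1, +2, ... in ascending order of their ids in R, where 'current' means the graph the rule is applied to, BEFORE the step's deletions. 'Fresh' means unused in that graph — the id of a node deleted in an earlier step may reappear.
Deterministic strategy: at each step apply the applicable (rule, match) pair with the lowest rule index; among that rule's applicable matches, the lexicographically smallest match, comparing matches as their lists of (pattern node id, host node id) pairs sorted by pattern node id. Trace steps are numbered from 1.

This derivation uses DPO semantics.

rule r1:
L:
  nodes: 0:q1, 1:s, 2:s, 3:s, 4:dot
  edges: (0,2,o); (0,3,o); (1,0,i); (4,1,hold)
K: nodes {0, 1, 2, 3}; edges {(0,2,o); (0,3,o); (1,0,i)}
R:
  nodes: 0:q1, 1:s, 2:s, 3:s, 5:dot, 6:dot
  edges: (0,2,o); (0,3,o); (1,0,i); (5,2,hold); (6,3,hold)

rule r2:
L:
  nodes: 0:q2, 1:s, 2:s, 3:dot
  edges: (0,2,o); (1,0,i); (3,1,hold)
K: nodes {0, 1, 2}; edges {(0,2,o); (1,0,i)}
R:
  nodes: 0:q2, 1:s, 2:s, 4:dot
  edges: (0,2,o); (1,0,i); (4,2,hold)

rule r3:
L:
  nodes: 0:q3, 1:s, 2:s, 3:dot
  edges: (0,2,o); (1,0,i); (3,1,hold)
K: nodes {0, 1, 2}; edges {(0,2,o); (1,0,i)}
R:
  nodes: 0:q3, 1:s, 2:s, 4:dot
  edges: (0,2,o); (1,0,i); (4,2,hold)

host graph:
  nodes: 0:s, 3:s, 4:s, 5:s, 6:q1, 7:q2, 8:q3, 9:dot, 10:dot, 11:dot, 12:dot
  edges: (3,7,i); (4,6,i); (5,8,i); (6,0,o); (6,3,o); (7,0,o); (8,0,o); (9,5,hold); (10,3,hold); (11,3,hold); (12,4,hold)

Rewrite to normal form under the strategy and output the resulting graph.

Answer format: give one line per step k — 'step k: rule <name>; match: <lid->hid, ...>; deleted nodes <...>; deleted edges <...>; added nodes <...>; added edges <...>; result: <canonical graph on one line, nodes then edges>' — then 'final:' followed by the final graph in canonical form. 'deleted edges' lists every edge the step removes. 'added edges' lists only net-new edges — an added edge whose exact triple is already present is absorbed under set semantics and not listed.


step 1: rule r1; match: 0->6, 1->4, 2->0, 3->3, 4->12; deleted nodes 12; deleted edges (12,4,hold); added nodes 13, 14; added edges (13,0,hold); (14,3,hold); result: nodes: 0:s, 3:s, 4:s, 5:s, 6:q1, 7:q2, 8:q3, 9:dot, 10:dot, 11:dot, 13:dot, 14:dot edges: (3,7,i); (4,6,i); (5,8,i); (6,0,o); (6,3,o); (7,0,o); (8,0,o); (9,5,hold); (10,3,hold); (11,3,hold); (13,0,hold); (14,3,hold)
step 2: rule r2; match: 0->7, 1->3, 2->0, 3->10; deleted nodes 10; deleted edges (10,3,hold); added nodes 15; added edges (15,0,hold); result: nodes: 0:s, 3:s, 4:s, 5:s, 6:q1, 7:q2, 8:q3, 9:dot, 11:dot, 13:dot, 14:dot, 15:dot edges: (3,7,i); (4,6,i); (5,8,i); (6,0,o); (6,3,o); (7,0,o); (8,0,o); (9,5,hold); (11,3,hold); (13,0,hold); (14,3,hold); (15,0,hold)
step 3: rule r2; match: 0->7, 1->3, 2->0, 3->11; deleted nodes 11; deleted edges (11,3,hold); added nodes 16; added edges (16,0,hold); result: nodes: 0:s, 3:s, 4:s, 5:s, 6:q1, 7:q2, 8:q3, 9:dot, 13:dot, 14:dot, 15:dot, 16:dot edges: (3,7,i); (4,6,i); (5,8,i); (6,0,o); (6,3,o); (7,0,o); (8,0,o); (9,5,hold); (13,0,hold); (14,3,hold); (15,0,hold); (16,0,hold)
step 4: rule r2; match: 0->7, 1->3, 2->0, 3->14; deleted nodes 14; deleted edges (14,3,hold); added nodes 17; added edges (17,0,hold); result: nodes: 0:s, 3:s, 4:s, 5:s, 6:q1, 7:q2, 8:q3, 9:dot, 13:dot, 15:dot, 16:dot, 17:dot edges: (3,7,i); (4,6,i); (5,8,i); (6,0,o); (6,3,o); (7,0,o); (8,0,o); (9,5,hold); (13,0,hold); (15,0,hold); (16,0,hold); (17,0,hold)
step 5: rule r3; match: 0->8, 1->5, 2->0, 3->9; deleted nodes 9; deleted edges (9,5,hold); added nodes 18; added edges (18,0,hold); result: nodes: 0:s, 3:s, 4:s, 5:s, 6:q1, 7:q2, 8:q3, 13:dot, 15:dot, 16:dot, 17:dot, 18:dot edges: (3,7,i); (4,6,i); (5,8,i); (6,0,o); (6,3,o); (7,0,o); (8,0,o); (13,0,hold); (15,0,hold); (16,0,hold); (17,0,hold); (18,0,hold)
final:
nodes: 0:s, 3:s, 4:s, 5:s, 6:q1, 7:q2, 8:q3, 13:dot, 15:dot, 16:dot, 17:dot, 18:dot
edges: (3,7,i); (4,6,i); (5,8,i); (6,0,o); (6,3,o); (7,0,o); (8,0,o); (13,0,hold); (15,0,hold); (16,0,hold); (17,0,hold); (18,0,hold)


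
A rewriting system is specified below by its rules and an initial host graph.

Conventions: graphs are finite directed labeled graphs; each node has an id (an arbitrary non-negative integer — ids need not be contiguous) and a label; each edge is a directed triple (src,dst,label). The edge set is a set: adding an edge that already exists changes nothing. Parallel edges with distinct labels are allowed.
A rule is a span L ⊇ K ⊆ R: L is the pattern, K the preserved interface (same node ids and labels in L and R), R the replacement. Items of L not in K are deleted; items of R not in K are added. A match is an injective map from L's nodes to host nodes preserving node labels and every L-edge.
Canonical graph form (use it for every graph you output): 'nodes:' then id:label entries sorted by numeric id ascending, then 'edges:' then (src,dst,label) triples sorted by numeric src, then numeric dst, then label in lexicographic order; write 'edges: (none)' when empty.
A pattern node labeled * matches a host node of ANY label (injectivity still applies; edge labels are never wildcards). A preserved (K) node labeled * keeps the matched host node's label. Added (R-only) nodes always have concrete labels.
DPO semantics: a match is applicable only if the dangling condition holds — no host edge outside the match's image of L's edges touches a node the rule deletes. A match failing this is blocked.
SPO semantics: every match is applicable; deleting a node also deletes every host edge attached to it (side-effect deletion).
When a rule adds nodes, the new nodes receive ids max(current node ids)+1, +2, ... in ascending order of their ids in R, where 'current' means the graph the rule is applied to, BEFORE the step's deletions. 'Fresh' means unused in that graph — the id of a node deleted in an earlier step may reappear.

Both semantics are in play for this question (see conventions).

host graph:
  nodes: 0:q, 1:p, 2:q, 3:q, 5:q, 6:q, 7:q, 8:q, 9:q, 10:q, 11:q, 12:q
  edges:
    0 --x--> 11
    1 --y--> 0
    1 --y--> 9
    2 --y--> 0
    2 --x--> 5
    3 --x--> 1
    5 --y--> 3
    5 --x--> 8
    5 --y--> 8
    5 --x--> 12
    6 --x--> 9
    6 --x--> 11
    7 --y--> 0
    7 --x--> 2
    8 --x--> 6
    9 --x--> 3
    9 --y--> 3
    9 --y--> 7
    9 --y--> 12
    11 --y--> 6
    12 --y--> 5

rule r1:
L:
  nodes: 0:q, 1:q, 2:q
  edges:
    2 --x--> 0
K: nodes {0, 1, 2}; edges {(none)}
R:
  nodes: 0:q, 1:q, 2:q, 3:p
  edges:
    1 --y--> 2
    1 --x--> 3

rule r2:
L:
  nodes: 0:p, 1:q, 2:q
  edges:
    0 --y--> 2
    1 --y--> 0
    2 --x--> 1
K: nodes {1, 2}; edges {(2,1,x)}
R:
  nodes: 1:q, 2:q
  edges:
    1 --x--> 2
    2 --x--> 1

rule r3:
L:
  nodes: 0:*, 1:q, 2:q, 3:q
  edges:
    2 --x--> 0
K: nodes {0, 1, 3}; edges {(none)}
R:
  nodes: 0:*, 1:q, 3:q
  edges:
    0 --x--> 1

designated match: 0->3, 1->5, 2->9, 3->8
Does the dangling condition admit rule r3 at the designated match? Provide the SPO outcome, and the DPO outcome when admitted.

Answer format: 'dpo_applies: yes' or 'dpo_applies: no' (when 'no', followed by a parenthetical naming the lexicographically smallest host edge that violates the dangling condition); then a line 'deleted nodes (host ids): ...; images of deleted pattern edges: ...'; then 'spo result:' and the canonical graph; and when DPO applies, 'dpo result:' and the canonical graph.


dpo_applies: no
(the rule deletes node 9, which keeps host edge (1,9,y) outside the match image — the dangling condition fails, DPO blocks; SPO proceeds and side-deletes such edges)
deleted nodes (host ids): 9; images of deleted pattern edges: (9,3,x)
spo result:
nodes: 0:q, 1:p, 2:q, 3:q, 5:q, 6:q, 7:q, 8:q, 10:q, 11:q, 12:q
edges: (0,11,x); (1,0,y); (2,0,y); (2,5,x); (3,1,x); (3,5,x); (5,3,y); (5,8,x); (5,8,y); (5,12,x); (6,11,x); (7,0,y); (7,2,x); (8,6,x); (11,6,y); (12,5,y)


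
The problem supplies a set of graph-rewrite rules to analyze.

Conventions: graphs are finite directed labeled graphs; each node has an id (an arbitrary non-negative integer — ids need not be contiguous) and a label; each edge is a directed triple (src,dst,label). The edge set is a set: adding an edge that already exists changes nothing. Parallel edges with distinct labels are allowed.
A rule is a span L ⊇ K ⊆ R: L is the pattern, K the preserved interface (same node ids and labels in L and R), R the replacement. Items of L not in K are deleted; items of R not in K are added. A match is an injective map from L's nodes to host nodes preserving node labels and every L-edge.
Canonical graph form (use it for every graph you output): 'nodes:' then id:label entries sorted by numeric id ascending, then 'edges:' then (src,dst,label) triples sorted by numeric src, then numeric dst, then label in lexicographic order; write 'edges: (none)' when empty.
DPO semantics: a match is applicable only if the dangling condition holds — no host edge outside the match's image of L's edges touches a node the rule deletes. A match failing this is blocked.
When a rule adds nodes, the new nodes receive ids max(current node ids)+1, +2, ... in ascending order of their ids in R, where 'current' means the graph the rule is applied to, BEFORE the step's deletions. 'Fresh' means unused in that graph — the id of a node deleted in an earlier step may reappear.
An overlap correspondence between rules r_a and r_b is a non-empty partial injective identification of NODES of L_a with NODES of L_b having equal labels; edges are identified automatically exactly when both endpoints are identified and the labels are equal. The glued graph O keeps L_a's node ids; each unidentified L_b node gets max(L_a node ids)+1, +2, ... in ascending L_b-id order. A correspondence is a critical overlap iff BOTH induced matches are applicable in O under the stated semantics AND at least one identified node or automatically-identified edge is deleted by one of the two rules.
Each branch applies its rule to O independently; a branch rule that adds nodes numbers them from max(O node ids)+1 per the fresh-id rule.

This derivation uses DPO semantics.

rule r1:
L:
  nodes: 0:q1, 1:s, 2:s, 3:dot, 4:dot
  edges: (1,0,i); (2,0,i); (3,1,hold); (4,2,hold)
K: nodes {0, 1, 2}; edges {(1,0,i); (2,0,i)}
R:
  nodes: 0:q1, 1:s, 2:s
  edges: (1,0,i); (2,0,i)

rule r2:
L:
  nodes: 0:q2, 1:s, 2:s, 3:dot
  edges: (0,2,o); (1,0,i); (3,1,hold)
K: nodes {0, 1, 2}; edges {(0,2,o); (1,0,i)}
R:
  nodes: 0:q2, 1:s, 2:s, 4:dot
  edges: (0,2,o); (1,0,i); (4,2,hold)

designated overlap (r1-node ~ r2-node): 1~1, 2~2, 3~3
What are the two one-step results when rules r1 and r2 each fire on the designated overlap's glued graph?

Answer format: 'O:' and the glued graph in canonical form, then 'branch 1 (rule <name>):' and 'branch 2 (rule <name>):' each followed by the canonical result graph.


O:
nodes: 0:q1, 1:s, 2:s, 3:dot, 4:dot, 5:q2
edges: (1,0,i); (1,5,i); (2,0,i); (3,1,hold); (4,2,hold); (5,2,o)
branch 1 (rule r1):
nodes: 0:q1, 1:s, 2:s, 5:q2
edges: (1,0,i); (1,5,i); (2,0,i); (5,2,o)
branch 2 (rule r2):
nodes: 0:q1, 1:s, 2:s, 4:dot, 5:q2, 6:dot
edges: (1,0,i); (1,5,i); (2,0,i); (4,2,hold); (5,2,o); (6,2,hold)
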